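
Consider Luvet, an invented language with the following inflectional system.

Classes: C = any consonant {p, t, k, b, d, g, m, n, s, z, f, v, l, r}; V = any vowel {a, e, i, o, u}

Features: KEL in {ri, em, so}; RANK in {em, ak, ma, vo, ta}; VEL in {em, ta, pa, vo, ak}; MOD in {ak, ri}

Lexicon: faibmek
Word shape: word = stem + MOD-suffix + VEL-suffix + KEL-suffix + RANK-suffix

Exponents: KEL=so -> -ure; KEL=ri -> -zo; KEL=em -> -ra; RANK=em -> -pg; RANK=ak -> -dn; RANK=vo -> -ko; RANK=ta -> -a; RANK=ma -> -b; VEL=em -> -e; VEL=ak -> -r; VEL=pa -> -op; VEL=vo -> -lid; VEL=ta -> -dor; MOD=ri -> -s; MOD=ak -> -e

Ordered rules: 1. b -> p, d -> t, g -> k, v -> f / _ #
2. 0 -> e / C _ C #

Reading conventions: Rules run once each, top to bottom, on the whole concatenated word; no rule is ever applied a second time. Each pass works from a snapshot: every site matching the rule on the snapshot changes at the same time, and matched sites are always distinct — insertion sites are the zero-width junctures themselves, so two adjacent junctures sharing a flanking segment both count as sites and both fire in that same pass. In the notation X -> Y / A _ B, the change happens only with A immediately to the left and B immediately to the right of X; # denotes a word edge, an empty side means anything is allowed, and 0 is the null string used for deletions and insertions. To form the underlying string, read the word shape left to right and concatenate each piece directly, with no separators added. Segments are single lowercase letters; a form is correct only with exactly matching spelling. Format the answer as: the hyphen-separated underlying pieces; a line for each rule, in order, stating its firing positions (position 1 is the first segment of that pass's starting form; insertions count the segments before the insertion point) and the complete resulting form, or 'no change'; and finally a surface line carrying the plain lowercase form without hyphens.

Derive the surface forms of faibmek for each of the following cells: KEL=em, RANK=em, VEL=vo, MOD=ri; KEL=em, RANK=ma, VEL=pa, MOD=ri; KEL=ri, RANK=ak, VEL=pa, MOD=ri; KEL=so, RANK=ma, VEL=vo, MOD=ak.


cell KEL=em, RANK=em, VEL=vo, MOD=ri:
underlying: faibmek-s-lid-ra-pg
1. b -> p, d -> t, g -> k, v -> f / _ #: fires at position(s) 15: faibmekslidrapk
2. 0 -> e / C _ C #: inserts after position(s) 14: faibmekslidrapek
surface: faibmekslidrapek

cell KEL=em, RANK=ma, VEL=pa, MOD=ri:
underlying: faibmek-s-op-ra-b
1. b -> p, d -> t, g -> k, v -> f / _ #: fires at position(s) 13: faibmeksoprap
2. 0 -> e / C _ C #: no change
surface: faibmeksoprap

cell KEL=ri, RANK=ak, VEL=pa, MOD=ri:
underlying: faibmek-s-op-zo-dn
1. b -> p, d -> t, g -> k, v -> f / _ #: no change
2. 0 -> e / C _ C #: inserts after position(s) 13: faibmeksopzoden
surface: faibmeksopzoden

cell KEL=so, RANK=ma, VEL=vo, MOD=ak:
underlying: faibmek-e-lid-ure-b
1. b -> p, d -> t, g -> k, v -> f / _ #: fires at position(s) 15: faibmekelidurep
2. 0 -> e / C _ C #: no change
surface: faibmekelidurep


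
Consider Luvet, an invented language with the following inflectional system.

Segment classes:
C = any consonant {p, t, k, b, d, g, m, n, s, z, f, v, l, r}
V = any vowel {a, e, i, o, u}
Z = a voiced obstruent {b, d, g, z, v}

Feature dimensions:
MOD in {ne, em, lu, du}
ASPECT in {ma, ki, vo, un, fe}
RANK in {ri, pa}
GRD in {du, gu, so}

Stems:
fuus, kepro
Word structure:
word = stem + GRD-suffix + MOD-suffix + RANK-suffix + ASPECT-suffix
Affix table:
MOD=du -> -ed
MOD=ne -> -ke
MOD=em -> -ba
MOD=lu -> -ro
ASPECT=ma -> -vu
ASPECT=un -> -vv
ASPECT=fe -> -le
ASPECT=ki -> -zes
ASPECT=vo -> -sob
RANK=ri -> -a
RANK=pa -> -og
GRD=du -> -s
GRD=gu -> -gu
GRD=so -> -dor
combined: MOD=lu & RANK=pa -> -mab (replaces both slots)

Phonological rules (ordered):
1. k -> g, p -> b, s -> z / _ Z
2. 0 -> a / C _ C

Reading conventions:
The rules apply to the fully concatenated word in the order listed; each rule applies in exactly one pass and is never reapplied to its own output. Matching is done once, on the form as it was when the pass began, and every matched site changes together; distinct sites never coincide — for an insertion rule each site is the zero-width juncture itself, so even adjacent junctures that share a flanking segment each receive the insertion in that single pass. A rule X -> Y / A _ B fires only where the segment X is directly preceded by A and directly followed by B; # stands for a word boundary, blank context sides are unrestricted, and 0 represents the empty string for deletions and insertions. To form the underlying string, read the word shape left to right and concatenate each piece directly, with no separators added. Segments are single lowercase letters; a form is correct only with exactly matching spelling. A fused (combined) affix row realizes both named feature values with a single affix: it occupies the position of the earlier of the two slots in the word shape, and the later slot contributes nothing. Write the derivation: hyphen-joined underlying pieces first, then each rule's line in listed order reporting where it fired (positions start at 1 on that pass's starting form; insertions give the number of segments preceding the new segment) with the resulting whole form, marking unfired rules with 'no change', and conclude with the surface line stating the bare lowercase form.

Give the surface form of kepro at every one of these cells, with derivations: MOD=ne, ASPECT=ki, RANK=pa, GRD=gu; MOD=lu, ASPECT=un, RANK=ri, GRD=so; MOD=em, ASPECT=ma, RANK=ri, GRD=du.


cell MOD=ne, ASPECT=ki, RANK=pa, GRD=gu:
underlying: kepro-gu-ke-og-zes
1. k -> g, p -> b, s -> z / _ Z: no change
2. 0 -> a / C _ C: inserts after position(s) 3, 11: keparogukeogazes
surface: keparogukeogazes

cell MOD=lu, ASPECT=un, RANK=ri, GRD=so:
underlying: kepro-dor-ro-a-vv
1. k -> g, p -> b, s -> z / _ Z: no change
2. 0 -> a / C _ C: inserts after position(s) 3, 8, 12: keparodoraroavav
surface: keparodoraroavav

cell MOD=em, ASPECT=ma, RANK=ri, GRD=du:
underlying: kepro-s-ba-a-vu
1. k -> g, p -> b, s -> z / _ Z: fires at position(s) 6: keprozbaavu
2. 0 -> a / C _ C: inserts after position(s) 3, 6: keparozabaavu
surface: keparozabaavu


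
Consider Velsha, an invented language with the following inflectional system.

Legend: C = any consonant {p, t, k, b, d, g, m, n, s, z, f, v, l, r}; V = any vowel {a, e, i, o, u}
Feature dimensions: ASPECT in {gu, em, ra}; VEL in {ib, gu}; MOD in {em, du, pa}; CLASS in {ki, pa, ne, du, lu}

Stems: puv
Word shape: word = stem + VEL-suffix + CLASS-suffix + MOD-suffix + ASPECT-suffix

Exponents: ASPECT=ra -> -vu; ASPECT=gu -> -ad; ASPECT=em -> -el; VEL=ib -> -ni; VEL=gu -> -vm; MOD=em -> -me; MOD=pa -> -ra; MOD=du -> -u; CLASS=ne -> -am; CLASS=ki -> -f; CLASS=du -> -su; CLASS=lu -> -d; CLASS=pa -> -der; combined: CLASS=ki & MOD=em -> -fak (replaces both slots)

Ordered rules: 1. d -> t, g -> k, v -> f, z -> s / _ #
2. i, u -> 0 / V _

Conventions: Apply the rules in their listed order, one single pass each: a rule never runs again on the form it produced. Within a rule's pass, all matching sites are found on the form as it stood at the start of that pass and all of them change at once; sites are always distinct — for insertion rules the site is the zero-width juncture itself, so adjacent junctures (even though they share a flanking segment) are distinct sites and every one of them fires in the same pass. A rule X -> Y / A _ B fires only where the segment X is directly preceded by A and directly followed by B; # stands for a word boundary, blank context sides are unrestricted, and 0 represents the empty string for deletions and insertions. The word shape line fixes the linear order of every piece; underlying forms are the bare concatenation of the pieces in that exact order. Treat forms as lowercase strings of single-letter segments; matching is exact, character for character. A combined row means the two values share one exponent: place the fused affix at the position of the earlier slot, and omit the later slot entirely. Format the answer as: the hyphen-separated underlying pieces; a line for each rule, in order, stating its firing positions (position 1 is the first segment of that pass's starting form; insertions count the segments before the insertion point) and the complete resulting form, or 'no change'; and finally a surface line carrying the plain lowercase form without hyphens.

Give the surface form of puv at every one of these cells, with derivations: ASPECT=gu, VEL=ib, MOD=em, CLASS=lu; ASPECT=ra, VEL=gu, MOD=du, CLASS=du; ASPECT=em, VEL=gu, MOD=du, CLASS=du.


cell ASPECT=gu, VEL=ib, MOD=em, CLASS=lu:
underlying: puv-ni-d-me-ad
1. d -> t, g -> k, v -> f, z -> s / _ #: fires at position(s) 10: puvnidmeat
2. i, u -> 0 / V _: no change
surface: puvnidmeat

cell ASPECT=ra, VEL=gu, MOD=du, CLASS=du:
underlying: puv-vm-su-u-vu
1. d -> t, g -> k, v -> f, z -> s / _ #: no change
2. i, u -> 0 / V _: fires at position(s) 8: puvvmsuvu
surface: puvvmsuvu

cell ASPECT=em, VEL=gu, MOD=du, CLASS=du:
underlying: puv-vm-su-u-el
1. d -> t, g -> k, v -> f, z -> s / _ #: no change
2. i, u -> 0 / V _: fires at position(s) 8: puvvmsuel
surface: puvvmsuel


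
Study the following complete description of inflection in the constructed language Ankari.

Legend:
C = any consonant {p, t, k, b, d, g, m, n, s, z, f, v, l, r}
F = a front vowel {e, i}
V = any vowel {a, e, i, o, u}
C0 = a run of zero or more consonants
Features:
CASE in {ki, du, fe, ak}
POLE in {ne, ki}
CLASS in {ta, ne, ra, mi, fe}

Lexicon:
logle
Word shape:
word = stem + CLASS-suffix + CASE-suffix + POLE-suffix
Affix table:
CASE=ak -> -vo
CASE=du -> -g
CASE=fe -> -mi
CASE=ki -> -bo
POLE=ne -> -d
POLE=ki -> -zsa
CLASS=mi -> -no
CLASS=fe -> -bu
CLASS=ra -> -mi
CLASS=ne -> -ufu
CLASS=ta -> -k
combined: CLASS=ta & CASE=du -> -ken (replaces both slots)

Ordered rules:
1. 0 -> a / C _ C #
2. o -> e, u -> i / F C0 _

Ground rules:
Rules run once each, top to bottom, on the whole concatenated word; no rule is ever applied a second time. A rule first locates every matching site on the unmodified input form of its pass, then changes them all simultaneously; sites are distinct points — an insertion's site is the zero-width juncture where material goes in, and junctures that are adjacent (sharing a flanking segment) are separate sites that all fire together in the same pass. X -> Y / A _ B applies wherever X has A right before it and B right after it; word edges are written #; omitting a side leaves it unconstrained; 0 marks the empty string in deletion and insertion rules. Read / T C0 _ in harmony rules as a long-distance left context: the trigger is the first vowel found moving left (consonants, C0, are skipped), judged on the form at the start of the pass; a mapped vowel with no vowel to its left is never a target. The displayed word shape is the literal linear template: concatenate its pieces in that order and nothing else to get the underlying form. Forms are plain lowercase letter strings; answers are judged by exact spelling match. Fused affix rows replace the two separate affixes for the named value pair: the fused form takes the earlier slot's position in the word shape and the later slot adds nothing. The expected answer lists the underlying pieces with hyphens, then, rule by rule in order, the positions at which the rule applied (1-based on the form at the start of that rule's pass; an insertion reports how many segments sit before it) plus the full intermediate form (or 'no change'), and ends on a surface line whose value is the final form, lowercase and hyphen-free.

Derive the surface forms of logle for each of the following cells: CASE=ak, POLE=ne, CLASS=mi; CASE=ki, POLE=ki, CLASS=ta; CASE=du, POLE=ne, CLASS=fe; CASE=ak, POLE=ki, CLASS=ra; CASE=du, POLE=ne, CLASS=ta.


cell CASE=ak, POLE=ne, CLASS=mi:
underlying: logle-no-vo-d
1. 0 -> a / C _ C #: no change
2. o -> e, u -> i / F C0 _: fires at position(s) 7: loglenevod
surface: loglenevod

cell CASE=ki, POLE=ki, CLASS=ta:
underlying: logle-k-bo-zsa
1. 0 -> a / C _ C #: no change
2. o -> e, u -> i / F C0 _: fires at position(s) 8: loglekbezsa
surface: loglekbezsa

cell CASE=du, POLE=ne, CLASS=fe:
underlying: logle-bu-g-d
1. 0 -> a / C _ C #: inserts after position(s) 8: loglebugad
2. o -> e, u -> i / F C0 _: fires at position(s) 7: loglebigad
surface: loglebigad

cell CASE=ak, POLE=ki, CLASS=ra:
underlying: logle-mi-vo-zsa
1. 0 -> a / C _ C #: no change
2. o -> e, u -> i / F C0 _: fires at position(s) 9: loglemivezsa
surface: loglemivezsa

cell CASE=du, POLE=ne, CLASS=ta:
underlying: logle-ken-d
1. 0 -> a / C _ C #: inserts after position(s) 8: loglekenad
2. o -> e, u -> i / F C0 _: no change
surface: loglekenad


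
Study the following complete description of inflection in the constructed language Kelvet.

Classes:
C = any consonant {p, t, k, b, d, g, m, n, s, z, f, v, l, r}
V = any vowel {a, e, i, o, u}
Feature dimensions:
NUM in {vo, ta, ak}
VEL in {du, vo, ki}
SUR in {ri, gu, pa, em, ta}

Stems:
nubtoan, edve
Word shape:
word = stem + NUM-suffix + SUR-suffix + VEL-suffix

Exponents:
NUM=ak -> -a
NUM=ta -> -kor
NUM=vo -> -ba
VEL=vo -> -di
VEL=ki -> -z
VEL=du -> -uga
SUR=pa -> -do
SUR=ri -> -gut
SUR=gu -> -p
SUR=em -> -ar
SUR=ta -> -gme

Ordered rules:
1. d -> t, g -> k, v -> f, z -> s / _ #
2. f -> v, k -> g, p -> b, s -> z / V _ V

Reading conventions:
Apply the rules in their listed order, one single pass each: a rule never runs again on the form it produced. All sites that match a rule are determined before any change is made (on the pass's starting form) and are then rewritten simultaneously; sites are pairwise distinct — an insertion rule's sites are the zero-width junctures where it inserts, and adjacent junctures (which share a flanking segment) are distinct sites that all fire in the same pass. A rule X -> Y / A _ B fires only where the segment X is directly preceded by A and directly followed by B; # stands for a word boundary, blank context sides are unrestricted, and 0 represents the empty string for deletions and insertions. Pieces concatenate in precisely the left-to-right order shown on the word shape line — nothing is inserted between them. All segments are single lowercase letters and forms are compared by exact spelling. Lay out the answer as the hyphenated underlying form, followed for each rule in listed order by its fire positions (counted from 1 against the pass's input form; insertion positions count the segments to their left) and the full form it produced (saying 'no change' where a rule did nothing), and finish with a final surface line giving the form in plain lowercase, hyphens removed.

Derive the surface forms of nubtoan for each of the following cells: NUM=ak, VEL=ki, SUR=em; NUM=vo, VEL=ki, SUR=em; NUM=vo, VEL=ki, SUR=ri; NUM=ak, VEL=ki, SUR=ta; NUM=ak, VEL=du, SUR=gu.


cell NUM=ak, VEL=ki, SUR=em:
underlying: nubtoan-a-ar-z
1. d -> t, g -> k, v -> f, z -> s / _ #: fires at position(s) 11: nubtoanaars
2. f -> v, k -> g, p -> b, s -> z / V _ V: no change
surface: nubtoanaars

cell NUM=vo, VEL=ki, SUR=em:
underlying: nubtoan-ba-ar-z
1. d -> t, g -> k, v -> f, z -> s / _ #: fires at position(s) 12: nubtoanbaars
2. f -> v, k -> g, p -> b, s -> z / V _ V: no change
surface: nubtoanbaars

cell NUM=vo, VEL=ki, SUR=ri:
underlying: nubtoan-ba-gut-z
1. d -> t, g -> k, v -> f, z -> s / _ #: fires at position(s) 13: nubtoanbaguts
2. f -> v, k -> g, p -> b, s -> z / V _ V: no change
surface: nubtoanbaguts

cell NUM=ak, VEL=ki, SUR=ta:
underlying: nubtoan-a-gme-z
1. d -> t, g -> k, v -> f, z -> s / _ #: fires at position(s) 12: nubtoanagmes
2. f -> v, k -> g, p -> b, s -> z / V _ V: no change
surface: nubtoanagmes

cell NUM=ak, VEL=du, SUR=gu:
underlying: nubtoan-a-p-uga
1. d -> t, g -> k, v -> f, z -> s / _ #: no change
2. f -> v, k -> g, p -> b, s -> z / V _ V: fires at position(s) 9: nubtoanabuga
surface: nubtoanabuga


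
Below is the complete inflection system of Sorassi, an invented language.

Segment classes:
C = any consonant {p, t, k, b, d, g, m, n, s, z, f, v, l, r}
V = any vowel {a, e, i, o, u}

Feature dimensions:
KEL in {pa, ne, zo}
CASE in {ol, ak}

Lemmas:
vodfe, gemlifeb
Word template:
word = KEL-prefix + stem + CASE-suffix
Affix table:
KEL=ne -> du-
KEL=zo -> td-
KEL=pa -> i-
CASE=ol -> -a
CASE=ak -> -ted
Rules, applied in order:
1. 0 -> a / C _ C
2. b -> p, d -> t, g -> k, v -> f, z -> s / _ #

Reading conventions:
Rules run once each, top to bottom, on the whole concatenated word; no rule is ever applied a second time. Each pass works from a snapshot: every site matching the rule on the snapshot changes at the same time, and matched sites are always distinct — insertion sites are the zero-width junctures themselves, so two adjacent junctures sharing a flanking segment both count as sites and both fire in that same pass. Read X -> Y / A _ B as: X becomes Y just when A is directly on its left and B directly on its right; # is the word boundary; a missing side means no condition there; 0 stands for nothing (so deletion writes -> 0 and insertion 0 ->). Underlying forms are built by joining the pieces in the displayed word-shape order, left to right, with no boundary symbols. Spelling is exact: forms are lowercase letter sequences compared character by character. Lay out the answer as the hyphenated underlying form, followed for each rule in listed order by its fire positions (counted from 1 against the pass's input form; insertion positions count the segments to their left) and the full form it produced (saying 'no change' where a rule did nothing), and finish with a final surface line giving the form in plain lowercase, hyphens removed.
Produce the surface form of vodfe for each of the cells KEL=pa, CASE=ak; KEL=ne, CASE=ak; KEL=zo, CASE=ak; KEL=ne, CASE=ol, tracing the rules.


cell KEL=pa, CASE=ak:
underlying: i-vodfe-ted
1. 0 -> a / C _ C: inserts after position(s) 4: ivodafeted
2. b -> p, d -> t, g -> k, v -> f, z -> s / _ #: fires at position(s) 10: ivodafetet
surface: ivodafetet

cell KEL=ne, CASE=ak:
underlying: du-vodfe-ted
1. 0 -> a / C _ C: inserts after position(s) 5: duvodafeted
2. b -> p, d -> t, g -> k, v -> f, z -> s / _ #: fires at position(s) 11: duvodafetet
surface: duvodafetet

cell KEL=zo, CASE=ak:
underlying: td-vodfe-ted
1. 0 -> a / C _ C: inserts after position(s) 1, 2, 5: tadavodafeted
2. b -> p, d -> t, g -> k, v -> f, z -> s / _ #: fires at position(s) 13: tadavodafetet
surface: tadavodafetet

cell KEL=ne, CASE=ol:
underlying: du-vodfe-a
1. 0 -> a / C _ C: inserts after position(s) 5: duvodafea
2. b -> p, d -> t, g -> k, v -> f, z -> s / _ #: no change
surface: duvodafea


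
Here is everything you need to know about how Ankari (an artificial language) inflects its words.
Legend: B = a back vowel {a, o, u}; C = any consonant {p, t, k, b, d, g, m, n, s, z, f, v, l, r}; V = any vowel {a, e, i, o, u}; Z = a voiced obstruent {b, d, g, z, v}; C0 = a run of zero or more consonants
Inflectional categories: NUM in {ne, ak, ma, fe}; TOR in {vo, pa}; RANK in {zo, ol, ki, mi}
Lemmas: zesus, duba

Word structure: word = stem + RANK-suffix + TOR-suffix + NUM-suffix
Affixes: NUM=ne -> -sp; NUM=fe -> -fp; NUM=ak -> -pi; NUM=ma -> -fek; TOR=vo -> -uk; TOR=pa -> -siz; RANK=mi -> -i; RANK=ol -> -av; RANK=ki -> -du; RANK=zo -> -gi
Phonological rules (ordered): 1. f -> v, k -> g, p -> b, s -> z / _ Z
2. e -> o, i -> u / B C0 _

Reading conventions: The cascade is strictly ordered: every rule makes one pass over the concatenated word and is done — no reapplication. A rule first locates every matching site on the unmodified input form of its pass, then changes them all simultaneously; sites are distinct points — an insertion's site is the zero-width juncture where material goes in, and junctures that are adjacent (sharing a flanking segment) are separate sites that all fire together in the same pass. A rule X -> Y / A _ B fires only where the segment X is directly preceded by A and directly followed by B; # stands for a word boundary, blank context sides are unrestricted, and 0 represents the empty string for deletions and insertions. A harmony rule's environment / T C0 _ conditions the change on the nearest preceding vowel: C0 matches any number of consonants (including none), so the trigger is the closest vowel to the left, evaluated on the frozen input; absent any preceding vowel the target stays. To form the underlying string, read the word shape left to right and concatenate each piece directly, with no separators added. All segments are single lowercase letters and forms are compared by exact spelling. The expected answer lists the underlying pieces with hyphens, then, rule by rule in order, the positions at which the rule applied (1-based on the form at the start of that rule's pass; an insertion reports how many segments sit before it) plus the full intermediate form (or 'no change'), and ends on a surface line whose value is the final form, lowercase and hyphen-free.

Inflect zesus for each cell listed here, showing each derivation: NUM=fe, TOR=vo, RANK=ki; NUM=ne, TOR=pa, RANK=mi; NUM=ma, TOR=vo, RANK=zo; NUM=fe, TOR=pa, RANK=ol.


cell NUM=fe, TOR=vo, RANK=ki:
underlying: zesus-du-uk-fp
1. f -> v, k -> g, p -> b, s -> z / _ Z: fires at position(s) 5: zesuzduukfp
2. e -> o, i -> u / B C0 _: no change
surface: zesuzduukfp

cell NUM=ne, TOR=pa, RANK=mi:
underlying: zesus-i-siz-sp
1. f -> v, k -> g, p -> b, s -> z / _ Z: no change
2. e -> o, i -> u / B C0 _: fires at position(s) 6: zesususizsp
surface: zesususizsp

cell NUM=ma, TOR=vo, RANK=zo:
underlying: zesus-gi-uk-fek
1. f -> v, k -> g, p -> b, s -> z / _ Z: fires at position(s) 5: zesuzgiukfek
2. e -> o, i -> u / B C0 _: fires at position(s) 7, 11: zesuzguukfok
surface: zesuzguukfok

cell NUM=fe, TOR=pa, RANK=ol:
underlying: zesus-av-siz-fp
1. f -> v, k -> g, p -> b, s -> z / _ Z: no change
2. e -> o, i -> u / B C0 _: fires at position(s) 9: zesusavsuzfp
surface: zesusavsuzfp


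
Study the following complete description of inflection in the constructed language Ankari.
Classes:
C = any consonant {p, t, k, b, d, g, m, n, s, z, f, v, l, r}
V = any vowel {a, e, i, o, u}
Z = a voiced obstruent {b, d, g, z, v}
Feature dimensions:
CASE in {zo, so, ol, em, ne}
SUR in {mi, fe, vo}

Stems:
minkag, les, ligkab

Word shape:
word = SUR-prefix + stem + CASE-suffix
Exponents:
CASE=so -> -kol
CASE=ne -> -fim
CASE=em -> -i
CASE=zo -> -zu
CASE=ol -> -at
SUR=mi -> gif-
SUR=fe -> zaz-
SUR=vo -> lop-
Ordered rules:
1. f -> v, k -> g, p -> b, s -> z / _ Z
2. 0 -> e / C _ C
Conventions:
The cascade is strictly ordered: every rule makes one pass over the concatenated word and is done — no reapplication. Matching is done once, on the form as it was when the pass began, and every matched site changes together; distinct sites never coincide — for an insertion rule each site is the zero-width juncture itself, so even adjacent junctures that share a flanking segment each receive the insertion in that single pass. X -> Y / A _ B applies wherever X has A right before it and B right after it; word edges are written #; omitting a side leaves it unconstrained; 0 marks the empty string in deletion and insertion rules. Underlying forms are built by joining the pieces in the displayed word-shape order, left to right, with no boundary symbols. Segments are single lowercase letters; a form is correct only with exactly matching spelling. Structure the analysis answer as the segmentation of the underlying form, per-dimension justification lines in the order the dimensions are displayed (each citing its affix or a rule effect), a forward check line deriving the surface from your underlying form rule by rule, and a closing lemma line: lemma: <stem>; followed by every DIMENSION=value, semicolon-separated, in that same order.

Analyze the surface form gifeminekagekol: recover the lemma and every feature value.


underlying: gif-minkag-kol
CASE=so - signalled by the affix -kol
SUR=mi - signalled by the affix gif-
check: gifminkagkol -> gifminkagkol -> gifeminekagekol
lemma: minkag; CASE=so; SUR=mi


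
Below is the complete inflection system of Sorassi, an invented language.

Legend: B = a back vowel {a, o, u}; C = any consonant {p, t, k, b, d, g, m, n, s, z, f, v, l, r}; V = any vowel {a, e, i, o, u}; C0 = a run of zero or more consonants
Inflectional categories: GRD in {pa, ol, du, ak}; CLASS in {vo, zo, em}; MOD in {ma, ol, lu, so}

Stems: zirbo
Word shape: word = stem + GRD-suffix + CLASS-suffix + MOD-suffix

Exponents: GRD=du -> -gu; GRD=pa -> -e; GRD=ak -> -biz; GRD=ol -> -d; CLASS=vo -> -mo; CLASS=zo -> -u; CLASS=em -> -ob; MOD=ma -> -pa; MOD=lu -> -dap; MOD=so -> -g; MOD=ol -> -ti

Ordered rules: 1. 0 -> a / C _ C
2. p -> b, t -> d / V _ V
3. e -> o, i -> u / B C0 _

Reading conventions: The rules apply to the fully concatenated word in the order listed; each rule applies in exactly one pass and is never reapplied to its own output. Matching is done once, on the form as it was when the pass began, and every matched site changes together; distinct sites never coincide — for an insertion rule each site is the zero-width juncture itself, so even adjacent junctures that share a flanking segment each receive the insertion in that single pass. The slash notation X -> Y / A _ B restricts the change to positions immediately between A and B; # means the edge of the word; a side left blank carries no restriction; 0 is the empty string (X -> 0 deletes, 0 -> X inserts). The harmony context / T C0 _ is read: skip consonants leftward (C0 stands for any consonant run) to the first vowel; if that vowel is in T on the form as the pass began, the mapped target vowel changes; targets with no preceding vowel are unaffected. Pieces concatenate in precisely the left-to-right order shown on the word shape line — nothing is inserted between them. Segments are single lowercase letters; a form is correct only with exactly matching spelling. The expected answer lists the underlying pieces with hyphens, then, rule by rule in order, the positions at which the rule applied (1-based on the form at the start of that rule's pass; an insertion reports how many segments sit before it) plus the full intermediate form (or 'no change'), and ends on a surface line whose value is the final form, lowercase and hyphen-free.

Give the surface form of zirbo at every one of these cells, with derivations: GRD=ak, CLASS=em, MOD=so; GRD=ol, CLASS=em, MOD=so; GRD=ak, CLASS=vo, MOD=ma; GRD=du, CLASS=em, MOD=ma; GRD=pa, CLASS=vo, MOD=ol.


cell GRD=ak, CLASS=em, MOD=so:
underlying: zirbo-biz-ob-g
1. 0 -> a / C _ C: inserts after position(s) 3, 10: zirabobizobag
2. p -> b, t -> d / V _ V: no change
3. e -> o, i -> u / B C0 _: fires at position(s) 8: zirabobuzobag
surface: zirabobuzobag

cell GRD=ol, CLASS=em, MOD=so:
underlying: zirbo-d-ob-g
1. 0 -> a / C _ C: inserts after position(s) 3, 8: zirabodobag
2. p -> b, t -> d / V _ V: no change
3. e -> o, i -> u / B C0 _: no change
surface: zirabodobag

cell GRD=ak, CLASS=vo, MOD=ma:
underlying: zirbo-biz-mo-pa
1. 0 -> a / C _ C: inserts after position(s) 3, 8: zirabobizamopa
2. p -> b, t -> d / V _ V: fires at position(s) 13: zirabobizamoba
3. e -> o, i -> u / B C0 _: fires at position(s) 8: zirabobuzamoba
surface: zirabobuzamoba

cell GRD=du, CLASS=em, MOD=ma:
underlying: zirbo-gu-ob-pa
1. 0 -> a / C _ C: inserts after position(s) 3, 9: ziraboguobapa
2. p -> b, t -> d / V _ V: fires at position(s) 12: ziraboguobaba
3. e -> o, i -> u / B C0 _: no change
surface: ziraboguobaba

cell GRD=pa, CLASS=vo, MOD=ol:
underlying: zirbo-e-mo-ti
1. 0 -> a / C _ C: inserts after position(s) 3: ziraboemoti
2. p -> b, t -> d / V _ V: fires at position(s) 10: ziraboemodi
3. e -> o, i -> u / B C0 _: fires at position(s) 7, 11: ziraboomodu
surface: ziraboomodu


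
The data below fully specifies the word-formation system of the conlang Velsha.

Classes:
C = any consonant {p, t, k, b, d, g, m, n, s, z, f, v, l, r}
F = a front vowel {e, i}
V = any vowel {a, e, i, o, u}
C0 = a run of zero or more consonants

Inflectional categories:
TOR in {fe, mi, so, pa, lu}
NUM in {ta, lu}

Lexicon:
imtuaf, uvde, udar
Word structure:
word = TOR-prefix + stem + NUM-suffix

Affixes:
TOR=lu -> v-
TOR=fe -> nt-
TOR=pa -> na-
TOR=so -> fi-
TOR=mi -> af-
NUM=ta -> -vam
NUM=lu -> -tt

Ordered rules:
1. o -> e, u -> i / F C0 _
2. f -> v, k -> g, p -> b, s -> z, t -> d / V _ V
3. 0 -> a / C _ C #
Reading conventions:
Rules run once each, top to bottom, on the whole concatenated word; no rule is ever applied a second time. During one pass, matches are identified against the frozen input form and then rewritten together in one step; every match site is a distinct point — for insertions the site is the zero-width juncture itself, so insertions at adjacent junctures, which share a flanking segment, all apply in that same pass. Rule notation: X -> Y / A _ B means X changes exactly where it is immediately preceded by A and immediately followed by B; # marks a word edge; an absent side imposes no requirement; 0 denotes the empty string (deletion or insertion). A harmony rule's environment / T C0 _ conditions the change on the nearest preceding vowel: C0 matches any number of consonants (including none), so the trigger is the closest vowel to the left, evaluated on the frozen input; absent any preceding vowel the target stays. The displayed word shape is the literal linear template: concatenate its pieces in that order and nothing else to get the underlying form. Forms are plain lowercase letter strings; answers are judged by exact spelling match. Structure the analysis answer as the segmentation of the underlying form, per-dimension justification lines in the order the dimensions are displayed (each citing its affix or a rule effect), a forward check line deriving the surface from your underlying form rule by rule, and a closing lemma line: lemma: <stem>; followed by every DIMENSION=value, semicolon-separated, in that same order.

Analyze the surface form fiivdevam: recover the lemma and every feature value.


underlying: fi-uvde-vam
TOR=so - signalled by the affix fi-
NUM=ta - signalled by the affix -vam
check: fiuvdevam -> fiivdevam -> fiivdevam -> fiivdevam
lemma: uvde; TOR=so; NUM=ta


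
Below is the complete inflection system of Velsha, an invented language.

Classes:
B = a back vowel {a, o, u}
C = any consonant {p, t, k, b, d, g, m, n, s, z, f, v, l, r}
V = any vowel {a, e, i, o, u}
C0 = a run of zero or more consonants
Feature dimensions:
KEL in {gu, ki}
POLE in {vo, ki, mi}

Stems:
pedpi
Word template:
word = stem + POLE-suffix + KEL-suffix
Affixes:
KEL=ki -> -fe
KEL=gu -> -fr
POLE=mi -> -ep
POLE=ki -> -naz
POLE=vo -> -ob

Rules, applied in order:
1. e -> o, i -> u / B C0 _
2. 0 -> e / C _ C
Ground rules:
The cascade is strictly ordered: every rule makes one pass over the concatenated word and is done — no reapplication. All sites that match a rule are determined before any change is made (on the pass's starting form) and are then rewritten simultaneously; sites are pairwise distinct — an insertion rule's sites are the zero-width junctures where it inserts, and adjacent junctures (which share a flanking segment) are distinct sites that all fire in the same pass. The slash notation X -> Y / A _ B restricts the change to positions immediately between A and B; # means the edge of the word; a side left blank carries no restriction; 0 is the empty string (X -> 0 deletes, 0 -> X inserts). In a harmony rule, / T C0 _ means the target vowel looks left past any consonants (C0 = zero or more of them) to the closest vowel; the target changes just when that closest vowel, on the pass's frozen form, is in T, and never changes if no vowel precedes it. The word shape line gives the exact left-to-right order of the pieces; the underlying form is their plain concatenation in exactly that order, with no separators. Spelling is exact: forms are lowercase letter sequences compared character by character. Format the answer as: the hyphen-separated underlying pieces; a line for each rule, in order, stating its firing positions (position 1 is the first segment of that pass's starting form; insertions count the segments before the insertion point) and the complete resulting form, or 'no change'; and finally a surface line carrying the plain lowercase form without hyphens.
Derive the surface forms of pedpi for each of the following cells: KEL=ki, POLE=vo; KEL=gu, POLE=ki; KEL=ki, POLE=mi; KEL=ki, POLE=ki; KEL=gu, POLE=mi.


cell KEL=ki, POLE=vo:
underlying: pedpi-ob-fe
1. e -> o, i -> u / B C0 _: fires at position(s) 9: pedpiobfo
2. 0 -> e / C _ C: inserts after position(s) 3, 7: pedepiobefo
surface: pedepiobefo

cell KEL=gu, POLE=ki:
underlying: pedpi-naz-fr
1. e -> o, i -> u / B C0 _: no change
2. 0 -> e / C _ C: inserts after position(s) 3, 8, 9: pedepinazefer
surface: pedepinazefer

cell KEL=ki, POLE=mi:
underlying: pedpi-ep-fe
1. e -> o, i -> u / B C0 _: no change
2. 0 -> e / C _ C: inserts after position(s) 3, 7: pedepiepefe
surface: pedepiepefe

cell KEL=ki, POLE=ki:
underlying: pedpi-naz-fe
1. e -> o, i -> u / B C0 _: fires at position(s) 10: pedpinazfo
2. 0 -> e / C _ C: inserts after position(s) 3, 8: pedepinazefo
surface: pedepinazefo

cell KEL=gu, POLE=mi:
underlying: pedpi-ep-fr
1. e -> o, i -> u / B C0 _: no change
2. 0 -> e / C _ C: inserts after position(s) 3, 7, 8: pedepiepefer
surface: pedepiepefer


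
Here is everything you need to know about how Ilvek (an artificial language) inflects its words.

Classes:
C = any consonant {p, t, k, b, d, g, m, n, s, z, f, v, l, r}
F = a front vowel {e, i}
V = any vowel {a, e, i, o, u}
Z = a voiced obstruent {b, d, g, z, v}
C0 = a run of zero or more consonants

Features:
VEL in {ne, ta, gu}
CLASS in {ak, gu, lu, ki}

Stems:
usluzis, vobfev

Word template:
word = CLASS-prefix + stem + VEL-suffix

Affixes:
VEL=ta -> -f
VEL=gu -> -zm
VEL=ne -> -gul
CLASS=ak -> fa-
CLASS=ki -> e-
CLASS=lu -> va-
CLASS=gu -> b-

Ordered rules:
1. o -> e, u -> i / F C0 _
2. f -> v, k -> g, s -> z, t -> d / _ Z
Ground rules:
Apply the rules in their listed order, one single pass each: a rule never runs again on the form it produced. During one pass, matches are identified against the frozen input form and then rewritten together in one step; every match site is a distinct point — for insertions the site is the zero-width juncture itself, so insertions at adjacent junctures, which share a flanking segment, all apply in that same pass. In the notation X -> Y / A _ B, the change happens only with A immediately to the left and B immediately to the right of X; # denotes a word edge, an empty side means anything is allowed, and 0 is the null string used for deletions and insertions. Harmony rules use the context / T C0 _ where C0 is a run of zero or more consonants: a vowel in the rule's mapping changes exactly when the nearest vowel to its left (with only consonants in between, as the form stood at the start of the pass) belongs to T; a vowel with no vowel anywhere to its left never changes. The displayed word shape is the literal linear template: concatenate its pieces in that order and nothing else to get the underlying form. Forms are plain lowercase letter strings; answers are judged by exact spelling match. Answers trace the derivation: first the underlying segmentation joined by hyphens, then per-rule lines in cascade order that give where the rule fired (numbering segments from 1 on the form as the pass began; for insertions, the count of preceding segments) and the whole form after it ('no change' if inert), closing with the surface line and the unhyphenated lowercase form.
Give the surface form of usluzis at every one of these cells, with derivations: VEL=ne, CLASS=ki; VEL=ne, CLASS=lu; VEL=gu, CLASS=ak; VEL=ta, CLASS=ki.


cell VEL=ne, CLASS=ki:
underlying: e-usluzis-gul
1. o -> e, u -> i / F C0 _: fires at position(s) 2, 10: eisluzisgil
2. f -> v, k -> g, s -> z, t -> d / _ Z: fires at position(s) 8: eisluzizgil
surface: eisluzizgil

cell VEL=ne, CLASS=lu:
underlying: va-usluzis-gul
1. o -> e, u -> i / F C0 _: fires at position(s) 11: vausluzisgil
2. f -> v, k -> g, s -> z, t -> d / _ Z: fires at position(s) 9: vausluzizgil
surface: vausluzizgil

cell VEL=gu, CLASS=ak:
underlying: fa-usluzis-zm
1. o -> e, u -> i / F C0 _: no change
2. f -> v, k -> g, s -> z, t -> d / _ Z: fires at position(s) 9: fausluzizzm
surface: fausluzizzm

cell VEL=ta, CLASS=ki:
underlying: e-usluzis-f
1. o -> e, u -> i / F C0 _: fires at position(s) 2: eisluzisf
2. f -> v, k -> g, s -> z, t -> d / _ Z: no change
surface: eisluzisf


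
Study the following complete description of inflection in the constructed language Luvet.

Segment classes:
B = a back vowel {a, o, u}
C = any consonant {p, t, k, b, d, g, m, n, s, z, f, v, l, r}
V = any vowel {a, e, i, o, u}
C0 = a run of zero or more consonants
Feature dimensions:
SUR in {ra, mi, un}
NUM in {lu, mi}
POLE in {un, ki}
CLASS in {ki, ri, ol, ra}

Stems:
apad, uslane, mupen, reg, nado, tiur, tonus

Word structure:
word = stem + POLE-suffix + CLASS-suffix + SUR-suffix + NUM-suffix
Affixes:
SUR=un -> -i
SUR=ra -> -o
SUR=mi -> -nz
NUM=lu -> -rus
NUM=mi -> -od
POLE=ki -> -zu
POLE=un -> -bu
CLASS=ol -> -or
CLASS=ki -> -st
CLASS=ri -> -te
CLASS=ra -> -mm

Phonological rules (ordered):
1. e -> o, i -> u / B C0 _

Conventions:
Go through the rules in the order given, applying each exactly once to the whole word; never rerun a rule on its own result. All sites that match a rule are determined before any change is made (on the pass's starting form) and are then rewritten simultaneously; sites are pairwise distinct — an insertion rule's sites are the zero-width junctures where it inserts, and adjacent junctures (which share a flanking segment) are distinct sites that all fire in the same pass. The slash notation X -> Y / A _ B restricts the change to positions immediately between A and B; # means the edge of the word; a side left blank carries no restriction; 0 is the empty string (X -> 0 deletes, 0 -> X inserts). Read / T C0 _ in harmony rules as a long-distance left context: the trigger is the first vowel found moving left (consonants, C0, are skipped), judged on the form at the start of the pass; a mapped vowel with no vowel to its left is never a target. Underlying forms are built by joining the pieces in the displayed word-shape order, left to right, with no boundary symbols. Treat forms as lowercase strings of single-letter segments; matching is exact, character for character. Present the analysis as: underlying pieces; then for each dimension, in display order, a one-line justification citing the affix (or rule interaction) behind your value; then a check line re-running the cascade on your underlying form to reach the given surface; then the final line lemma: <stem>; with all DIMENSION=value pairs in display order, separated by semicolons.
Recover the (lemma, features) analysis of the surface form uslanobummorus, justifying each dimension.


underlying: uslane-bu-mm-o-rus
SUR=ra - signalled by the affix -o
NUM=lu - signalled by the affix -rus
POLE=un - signalled by the affix -bu
CLASS=ra - signalled by the affix -mm
check: uslanebummorus -> uslanobummorus
lemma: uslane; SUR=ra; NUM=lu; POLE=un; CLASS=ra


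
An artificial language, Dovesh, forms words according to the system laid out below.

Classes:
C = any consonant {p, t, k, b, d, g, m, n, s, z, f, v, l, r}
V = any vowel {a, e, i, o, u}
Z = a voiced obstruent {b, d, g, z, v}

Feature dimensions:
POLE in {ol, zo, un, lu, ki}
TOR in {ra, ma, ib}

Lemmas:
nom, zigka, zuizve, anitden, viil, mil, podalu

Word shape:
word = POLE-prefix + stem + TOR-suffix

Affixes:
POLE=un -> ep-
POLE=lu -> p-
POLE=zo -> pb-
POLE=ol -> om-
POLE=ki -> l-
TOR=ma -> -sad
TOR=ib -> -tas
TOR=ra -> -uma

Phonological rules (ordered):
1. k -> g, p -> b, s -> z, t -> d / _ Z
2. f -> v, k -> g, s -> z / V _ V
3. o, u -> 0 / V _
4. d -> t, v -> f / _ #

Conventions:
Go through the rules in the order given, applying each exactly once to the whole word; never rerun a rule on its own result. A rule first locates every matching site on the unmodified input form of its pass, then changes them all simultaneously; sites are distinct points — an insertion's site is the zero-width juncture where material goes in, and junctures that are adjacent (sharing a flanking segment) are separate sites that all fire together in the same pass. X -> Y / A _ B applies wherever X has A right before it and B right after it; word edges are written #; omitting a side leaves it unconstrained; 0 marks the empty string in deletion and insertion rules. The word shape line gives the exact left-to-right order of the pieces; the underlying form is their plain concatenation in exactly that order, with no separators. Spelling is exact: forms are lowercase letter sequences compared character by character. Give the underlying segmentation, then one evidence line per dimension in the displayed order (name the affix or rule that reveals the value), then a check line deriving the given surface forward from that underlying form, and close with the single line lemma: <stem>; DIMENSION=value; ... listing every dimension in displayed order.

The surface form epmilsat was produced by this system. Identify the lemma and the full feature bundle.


underlying: ep-mil-sad
POLE=un - signalled by the affix ep-
TOR=ma - signalled by the affix -sad
check: epmilsad -> epmilsad -> epmilsad -> epmilsad -> epmilsat
lemma: mil; POLE=un; TOR=ma
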